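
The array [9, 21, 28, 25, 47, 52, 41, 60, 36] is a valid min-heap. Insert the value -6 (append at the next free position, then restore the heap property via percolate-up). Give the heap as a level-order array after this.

[-6, 9, 28, 25, 21, 52, 41, 60, 36, 47]

append -6 at index 9 → [9, 21, 28, 25, 47, 52, 41, 60, 36, -6]
-6 < parent 47 at index 4, swap → [9, 21, 28, 25, -6, 52, 41, 60, 36, 47]
-6 < parent 21 at index 1, swap → [9, -6, 28, 25, 21, 52, 41, 60, 36, 47]
-6 < parent 9 at index 0, swap → [-6, 9, 28, 25, 21, 52, 41, 60, 36, 47]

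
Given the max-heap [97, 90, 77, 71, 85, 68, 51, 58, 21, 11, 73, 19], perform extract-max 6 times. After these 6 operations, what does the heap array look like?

extract-max #1 returns 97:
  remove root 97; move last element 19 to root → [19, 90, 77, 71, 85, 68, 51, 58, 21, 11, 73]
  19 vs larger child 90 at index 1, swap → [90, 19, 77, 71, 85, 68, 51, 58, 21, 11, 73]
  19 vs larger child 85 at index 4, swap → [90, 85, 77, 71, 19, 68, 51, 58, 21, 11, 73]
  19 vs larger child 73 at index 10, swap → [90, 85, 77, 71, 73, 68, 51, 58, 21, 11, 19]
extract-max #2 returns 90:
  remove root 90; move last element 19 to root → [19, 85, 77, 71, 73, 68, 51, 58, 21, 11]
  19 vs larger child 85 at index 1, swap → [85, 19, 77, 71, 73, 68, 51, 58, 21, 11]
  19 vs larger child 73 at index 4, swap → [85, 73, 77, 71, 19, 68, 51, 58, 21, 11]
extract-max #3 returns 85:
  remove root 85; move last element 11 to root → [11, 73, 77, 71, 19, 68, 51, 58, 21]
  11 vs larger child 77 at index 2, swap → [77, 73, 11, 71, 19, 68, 51, 58, 21]
  11 vs larger child 68 at index 5, swap → [77, 73, 68, 71, 19, 11, 51, 58, 21]
extract-max #4 returns 77:
  remove root 77; move last element 21 to root → [21, 73, 68, 71, 19, 11, 51, 58]
  21 vs larger child 73 at index 1, swap → [73, 21, 68, 71, 19, 11, 51, 58]
  21 vs larger child 71 at index 3, swap → [73, 71, 68, 21, 19, 11, 51, 58]
  21 vs only child 58 at index 7, swap → [73, 71, 68, 58, 19, 11, 51, 21]
extract-max #5 returns 73:
  remove root 73; move last element 21 to root → [21, 71, 68, 58, 19, 11, 51]
  21 vs larger child 71 at index 1, swap → [71, 21, 68, 58, 19, 11, 51]
  21 vs larger child 58 at index 3, swap → [71, 58, 68, 21, 19, 11, 51]
extract-max #6 returns 71:
  remove root 71; move last element 51 to root → [51, 58, 68, 21, 19, 11]
  51 vs larger child 68 at index 2, swap → [68, 58, 51, 21, 19, 11]

[68, 58, 51, 21, 19, 11]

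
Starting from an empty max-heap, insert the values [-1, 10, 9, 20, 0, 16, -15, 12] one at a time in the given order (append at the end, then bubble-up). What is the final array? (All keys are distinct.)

[20, 12, 16, 10, 0, 9, -15, -1]

Insert -1:
  append -1 at index 0 → [-1] (no swap needed)
Insert 10:
  append 10 at index 1 → [-1, 10]
  10 > parent -1 at index 0, swap → [10, -1]
Insert 9:
  append 9 at index 2 → [10, -1, 9] (no swap needed)
Insert 20:
  append 20 at index 3 → [10, -1, 9, 20]
  20 > parent -1 at index 1, swap → [10, 20, 9, -1]
  20 > parent 10 at index 0, swap → [20, 10, 9, -1]
Insert 0:
  append 0 at index 4 → [20, 10, 9, -1, 0] (no swap needed)
Insert 16:
  append 16 at index 5 → [20, 10, 9, -1, 0, 16]
  16 > parent 9 at index 2, swap → [20, 10, 16, -1, 0, 9]
Insert -15:
  append -15 at index 6 → [20, 10, 16, -1, 0, 9, -15] (no swap needed)
Insert 12:
  append 12 at index 7 → [20, 10, 16, -1, 0, 9, -15, 12]
  12 > parent -1 at index 3, swap → [20, 10, 16, 12, 0, 9, -15, -1]
  12 > parent 10 at index 1, swap → [20, 12, 16, 10, 0, 9, -15, -1]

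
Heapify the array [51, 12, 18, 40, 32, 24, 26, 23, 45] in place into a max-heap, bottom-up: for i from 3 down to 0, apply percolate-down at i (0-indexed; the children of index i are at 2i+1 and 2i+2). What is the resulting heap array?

[51, 45, 26, 40, 32, 24, 18, 23, 12]

sift down from index 3:
  40 vs larger child 45 at index 8, swap → [51, 12, 18, 45, 32, 24, 26, 23, 40]
sift down from index 2:
  18 vs larger child 26 at index 6, swap → [51, 12, 26, 45, 32, 24, 18, 23, 40]
sift down from index 1:
  12 vs larger child 45 at index 3, swap → [51, 45, 26, 12, 32, 24, 18, 23, 40]
  12 vs larger child 40 at index 8, swap → [51, 45, 26, 40, 32, 24, 18, 23, 12]
sift down from index 0: already satisfies heap property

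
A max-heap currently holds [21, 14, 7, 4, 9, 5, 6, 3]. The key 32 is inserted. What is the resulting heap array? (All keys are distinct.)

append 32 at index 8 → [21, 14, 7, 4, 9, 5, 6, 3, 32]
32 > parent 4 at index 3, swap → [21, 14, 7, 32, 9, 5, 6, 3, 4]
32 > parent 14 at index 1, swap → [21, 32, 7, 14, 9, 5, 6, 3, 4]
32 > parent 21 at index 0, swap → [32, 21, 7, 14, 9, 5, 6, 3, 4]

[32, 21, 7, 14, 9, 5, 6, 3, 4]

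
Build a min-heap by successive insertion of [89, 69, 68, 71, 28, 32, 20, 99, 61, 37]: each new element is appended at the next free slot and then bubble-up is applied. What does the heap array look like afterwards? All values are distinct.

[20, 37, 28, 68, 61, 69, 32, 99, 89, 71]

Insert 89:
  append 89 at index 0 → [89] (no swap needed)
Insert 69:
  append 69 at index 1 → [89, 69]
  69 < parent 89 at index 0, swap → [69, 89]
Insert 68:
  append 68 at index 2 → [69, 89, 68]
  68 < parent 69 at index 0, swap → [68, 89, 69]
Insert 71:
  append 71 at index 3 → [68, 89, 69, 71]
  71 < parent 89 at index 1, swap → [68, 71, 69, 89]
Insert 28:
  append 28 at index 4 → [68, 71, 69, 89, 28]
  28 < parent 71 at index 1, swap → [68, 28, 69, 89, 71]
  28 < parent 68 at index 0, swap → [28, 68, 69, 89, 71]
Insert 32:
  append 32 at index 5 → [28, 68, 69, 89, 71, 32]
  32 < parent 69 at index 2, swap → [28, 68, 32, 89, 71, 69]
Insert 20:
  append 20 at index 6 → [28, 68, 32, 89, 71, 69, 20]
  20 < parent 32 at index 2, swap → [28, 68, 20, 89, 71, 69, 32]
  20 < parent 28 at index 0, swap → [20, 68, 28, 89, 71, 69, 32]
Insert 99:
  append 99 at index 7 → [20, 68, 28, 89, 71, 69, 32, 99] (no swap needed)
Insert 61:
  append 61 at index 8 → [20, 68, 28, 89, 71, 69, 32, 99, 61]
  61 < parent 89 at index 3, swap → [20, 68, 28, 61, 71, 69, 32, 99, 89]
  61 < parent 68 at index 1, swap → [20, 61, 28, 68, 71, 69, 32, 99, 89]
Insert 37:
  append 37 at index 9 → [20, 61, 28, 68, 71, 69, 32, 99, 89, 37]
  37 < parent 71 at index 4, swap → [20, 61, 28, 68, 37, 69, 32, 99, 89, 71]
  37 < parent 61 at index 1, swap → [20, 37, 28, 68, 61, 69, 32, 99, 89, 71]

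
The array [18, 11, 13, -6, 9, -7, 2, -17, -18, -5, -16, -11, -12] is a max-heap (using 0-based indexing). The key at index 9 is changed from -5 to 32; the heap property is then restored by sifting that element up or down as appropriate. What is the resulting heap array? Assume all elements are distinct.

set index 9 from -5 to 32 → [18, 11, 13, -6, 9, -7, 2, -17, -18, 32, -16, -11, -12]
32 > parent 9 at index 4, swap → [18, 11, 13, -6, 32, -7, 2, -17, -18, 9, -16, -11, -12]
32 > parent 11 at index 1, swap → [18, 32, 13, -6, 11, -7, 2, -17, -18, 9, -16, -11, -12]
32 > parent 18 at index 0, swap → [32, 18, 13, -6, 11, -7, 2, -17, -18, 9, -16, -11, -12]

[32, 18, 13, -6, 11, -7, 2, -17, -18, 9, -16, -11, -12]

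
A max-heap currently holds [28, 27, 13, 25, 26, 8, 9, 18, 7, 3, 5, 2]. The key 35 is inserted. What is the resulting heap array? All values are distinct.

[35, 27, 28, 25, 26, 13, 9, 18, 7, 3, 5, 2, 8]

append 35 at index 12 → [28, 27, 13, 25, 26, 8, 9, 18, 7, 3, 5, 2, 35]
35 > parent 8 at index 5, swap → [28, 27, 13, 25, 26, 35, 9, 18, 7, 3, 5, 2, 8]
35 > parent 13 at index 2, swap → [28, 27, 35, 25, 26, 13, 9, 18, 7, 3, 5, 2, 8]
35 > parent 28 at index 0, swap → [35, 27, 28, 25, 26, 13, 9, 18, 7, 3, 5, 2, 8]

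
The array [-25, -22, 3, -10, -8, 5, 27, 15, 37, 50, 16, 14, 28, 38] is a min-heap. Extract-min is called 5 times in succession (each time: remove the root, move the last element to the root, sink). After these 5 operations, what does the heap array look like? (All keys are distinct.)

extract-min #1 returns -25:
  remove root -25; move last element 38 to root → [38, -22, 3, -10, -8, 5, 27, 15, 37, 50, 16, 14, 28]
  38 vs smaller child -22 at index 1, swap → [-22, 38, 3, -10, -8, 5, 27, 15, 37, 50, 16, 14, 28]
  38 vs smaller child -10 at index 3, swap → [-22, -10, 3, 38, -8, 5, 27, 15, 37, 50, 16, 14, 28]
  38 vs smaller child 15 at index 7, swap → [-22, -10, 3, 15, -8, 5, 27, 38, 37, 50, 16, 14, 28]
extract-min #2 returns -22:
  remove root -22; move last element 28 to root → [28, -10, 3, 15, -8, 5, 27, 38, 37, 50, 16, 14]
  28 vs smaller child -10 at index 1, swap → [-10, 28, 3, 15, -8, 5, 27, 38, 37, 50, 16, 14]
  28 vs smaller child -8 at index 4, swap → [-10, -8, 3, 15, 28, 5, 27, 38, 37, 50, 16, 14]
  28 vs smaller child 16 at index 10, swap → [-10, -8, 3, 15, 16, 5, 27, 38, 37, 50, 28, 14]
extract-min #3 returns -10:
  remove root -10; move last element 14 to root → [14, -8, 3, 15, 16, 5, 27, 38, 37, 50, 28]
  14 vs smaller child -8 at index 1, swap → [-8, 14, 3, 15, 16, 5, 27, 38, 37, 50, 28]
extract-min #4 returns -8:
  remove root -8; move last element 28 to root → [28, 14, 3, 15, 16, 5, 27, 38, 37, 50]
  28 vs smaller child 3 at index 2, swap → [3, 14, 28, 15, 16, 5, 27, 38, 37, 50]
  28 vs smaller child 5 at index 5, swap → [3, 14, 5, 15, 16, 28, 27, 38, 37, 50]
extract-min #5 returns 3:
  remove root 3; move last element 50 to root → [50, 14, 5, 15, 16, 28, 27, 38, 37]
  50 vs smaller child 5 at index 2, swap → [5, 14, 50, 15, 16, 28, 27, 38, 37]
  50 vs smaller child 27 at index 6, swap → [5, 14, 27, 15, 16, 28, 50, 38, 37]

[5, 14, 27, 15, 16, 28, 50, 38, 37]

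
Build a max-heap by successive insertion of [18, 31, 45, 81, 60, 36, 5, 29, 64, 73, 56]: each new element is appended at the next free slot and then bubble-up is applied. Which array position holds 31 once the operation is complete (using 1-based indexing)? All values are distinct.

6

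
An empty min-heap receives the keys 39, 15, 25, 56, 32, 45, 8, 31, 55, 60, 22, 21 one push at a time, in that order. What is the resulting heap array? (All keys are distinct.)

[8, 22, 15, 32, 31, 21, 25, 56, 55, 60, 39, 45]

Insert 39:
  append 39 at index 0 → [39] (no swap needed)
Insert 15:
  append 15 at index 1 → [39, 15]
  15 < parent 39 at index 0, swap → [15, 39]
Insert 25:
  append 25 at index 2 → [15, 39, 25] (no swap needed)
Insert 56:
  append 56 at index 3 → [15, 39, 25, 56] (no swap needed)
Insert 32:
  append 32 at index 4 → [15, 39, 25, 56, 32]
  32 < parent 39 at index 1, swap → [15, 32, 25, 56, 39]
Insert 45:
  append 45 at index 5 → [15, 32, 25, 56, 39, 45] (no swap needed)
Insert 8:
  append 8 at index 6 → [15, 32, 25, 56, 39, 45, 8]
  8 < parent 25 at index 2, swap → [15, 32, 8, 56, 39, 45, 25]
  8 < parent 15 at index 0, swap → [8, 32, 15, 56, 39, 45, 25]
Insert 31:
  append 31 at index 7 → [8, 32, 15, 56, 39, 45, 25, 31]
  31 < parent 56 at index 3, swap → [8, 32, 15, 31, 39, 45, 25, 56]
  31 < parent 32 at index 1, swap → [8, 31, 15, 32, 39, 45, 25, 56]
Insert 55:
  append 55 at index 8 → [8, 31, 15, 32, 39, 45, 25, 56, 55] (no swap needed)
Insert 60:
  append 60 at index 9 → [8, 31, 15, 32, 39, 45, 25, 56, 55, 60] (no swap needed)
Insert 22:
  append 22 at index 10 → [8, 31, 15, 32, 39, 45, 25, 56, 55, 60, 22]
  22 < parent 39 at index 4, swap → [8, 31, 15, 32, 22, 45, 25, 56, 55, 60, 39]
  22 < parent 31 at index 1, swap → [8, 22, 15, 32, 31, 45, 25, 56, 55, 60, 39]
Insert 21:
  append 21 at index 11 → [8, 22, 15, 32, 31, 45, 25, 56, 55, 60, 39, 21]
  21 < parent 45 at index 5, swap → [8, 22, 15, 32, 31, 21, 25, 56, 55, 60, 39, 45]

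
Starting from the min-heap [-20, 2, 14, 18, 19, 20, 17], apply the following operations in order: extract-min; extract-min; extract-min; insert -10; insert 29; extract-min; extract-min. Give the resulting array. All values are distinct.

[18, 19, 20, 29]

extract-min → returns -20:
  remove root -20; move last element 17 to root → [17, 2, 14, 18, 19, 20]
  17 vs smaller child 2 at index 1, swap → [2, 17, 14, 18, 19, 20]
extract-min → returns 2:
  remove root 2; move last element 20 to root → [20, 17, 14, 18, 19]
  20 vs smaller child 14 at index 2, swap → [14, 17, 20, 18, 19]
extract-min → returns 14:
  remove root 14; move last element 19 to root → [19, 17, 20, 18]
  19 vs smaller child 17 at index 1, swap → [17, 19, 20, 18]
  19 vs only child 18 at index 3, swap → [17, 18, 20, 19]
insert -10:
  append -10 at index 4 → [17, 18, 20, 19, -10]
  -10 < parent 18 at index 1, swap → [17, -10, 20, 19, 18]
  -10 < parent 17 at index 0, swap → [-10, 17, 20, 19, 18]
insert 29:
  append 29 at index 5 → [-10, 17, 20, 19, 18, 29] (no swap needed)
extract-min → returns -10:
  remove root -10; move last element 29 to root → [29, 17, 20, 19, 18]
  29 vs smaller child 17 at index 1, swap → [17, 29, 20, 19, 18]
  29 vs smaller child 18 at index 4, swap → [17, 18, 20, 19, 29]
extract-min → returns 17:
  remove root 17; move last element 29 to root → [29, 18, 20, 19]
  29 vs smaller child 18 at index 1, swap → [18, 29, 20, 19]
  29 vs only child 19 at index 3, swap → [18, 19, 20, 29]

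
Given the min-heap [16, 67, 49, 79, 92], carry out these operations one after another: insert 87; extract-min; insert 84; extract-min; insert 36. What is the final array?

[36, 79, 67, 87, 92, 84]

insert 87:
  append 87 at index 5 → [16, 67, 49, 79, 92, 87] (no swap needed)
extract-min → returns 16:
  remove root 16; move last element 87 to root → [87, 67, 49, 79, 92]
  87 vs smaller child 49 at index 2, swap → [49, 67, 87, 79, 92]
insert 84:
  append 84 at index 5 → [49, 67, 87, 79, 92, 84]
  84 < parent 87 at index 2, swap → [49, 67, 84, 79, 92, 87]
extract-min → returns 49:
  remove root 49; move last element 87 to root → [87, 67, 84, 79, 92]
  87 vs smaller child 67 at index 1, swap → [67, 87, 84, 79, 92]
  87 vs smaller child 79 at index 3, swap → [67, 79, 84, 87, 92]
insert 36:
  append 36 at index 5 → [67, 79, 84, 87, 92, 36]
  36 < parent 84 at index 2, swap → [67, 79, 36, 87, 92, 84]
  36 < parent 67 at index 0, swap → [36, 79, 67, 87, 92, 84]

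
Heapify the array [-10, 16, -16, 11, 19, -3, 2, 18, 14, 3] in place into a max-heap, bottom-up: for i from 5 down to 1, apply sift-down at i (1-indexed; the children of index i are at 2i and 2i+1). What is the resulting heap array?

sift down from index 5: already satisfies heap property
sift down from index 4:
  11 vs larger child 18 at index 8, swap → [-10, 16, -16, 18, 19, -3, 2, 11, 14, 3]
sift down from index 3:
  -16 vs larger child 2 at index 7, swap → [-10, 16, 2, 18, 19, -3, -16, 11, 14, 3]
sift down from index 2:
  16 vs larger child 19 at index 5, swap → [-10, 19, 2, 18, 16, -3, -16, 11, 14, 3]
sift down from index 1:
  -10 vs larger child 19 at index 2, swap → [19, -10, 2, 18, 16, -3, -16, 11, 14, 3]
  -10 vs larger child 18 at index 4, swap → [19, 18, 2, -10, 16, -3, -16, 11, 14, 3]
  -10 vs larger child 14 at index 9, swap → [19, 18, 2, 14, 16, -3, -16, 11, -10, 3]

[19, 18, 2, 14, 16, -3, -16, 11, -10, 3]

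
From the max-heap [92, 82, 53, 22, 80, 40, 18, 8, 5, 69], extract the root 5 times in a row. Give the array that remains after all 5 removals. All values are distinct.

[40, 22, 18, 8, 5]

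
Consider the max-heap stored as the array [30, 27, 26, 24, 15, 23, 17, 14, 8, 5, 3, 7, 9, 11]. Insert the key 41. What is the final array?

[41, 27, 30, 24, 15, 23, 26, 14, 8, 5, 3, 7, 9, 11, 17]

append 41 at index 14 → [30, 27, 26, 24, 15, 23, 17, 14, 8, 5, 3, 7, 9, 11, 41]
41 > parent 17 at index 6, swap → [30, 27, 26, 24, 15, 23, 41, 14, 8, 5, 3, 7, 9, 11, 17]
41 > parent 26 at index 2, swap → [30, 27, 41, 24, 15, 23, 26, 14, 8, 5, 3, 7, 9, 11, 17]
41 > parent 30 at index 0, swap → [41, 27, 30, 24, 15, 23, 26, 14, 8, 5, 3, 7, 9, 11, 17]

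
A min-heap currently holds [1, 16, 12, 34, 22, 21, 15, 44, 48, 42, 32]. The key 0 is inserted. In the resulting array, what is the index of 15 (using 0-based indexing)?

append 0 at index 11 → [1, 16, 12, 34, 22, 21, 15, 44, 48, 42, 32, 0]
0 < parent 21 at index 5, swap → [1, 16, 12, 34, 22, 0, 15, 44, 48, 42, 32, 21]
0 < parent 12 at index 2, swap → [1, 16, 0, 34, 22, 12, 15, 44, 48, 42, 32, 21]
0 < parent 1 at index 0, swap → [0, 16, 1, 34, 22, 12, 15, 44, 48, 42, 32, 21]
resulting array: [0, 16, 1, 34, 22, 12, 15, 44, 48, 42, 32, 21]

6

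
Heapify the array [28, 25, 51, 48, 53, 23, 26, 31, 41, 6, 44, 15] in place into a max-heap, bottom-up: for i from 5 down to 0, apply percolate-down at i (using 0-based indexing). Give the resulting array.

[53, 48, 51, 41, 44, 23, 26, 31, 28, 6, 25, 15]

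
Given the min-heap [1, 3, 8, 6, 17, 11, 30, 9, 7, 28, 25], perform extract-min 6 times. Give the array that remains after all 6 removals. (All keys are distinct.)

extract-min #1 returns 1:
  remove root 1; move last element 25 to root → [25, 3, 8, 6, 17, 11, 30, 9, 7, 28]
  25 vs smaller child 3 at index 1, swap → [3, 25, 8, 6, 17, 11, 30, 9, 7, 28]
  25 vs smaller child 6 at index 3, swap → [3, 6, 8, 25, 17, 11, 30, 9, 7, 28]
  25 vs smaller child 7 at index 8, swap → [3, 6, 8, 7, 17, 11, 30, 9, 25, 28]
extract-min #2 returns 3:
  remove root 3; move last element 28 to root → [28, 6, 8, 7, 17, 11, 30, 9, 25]
  28 vs smaller child 6 at index 1, swap → [6, 28, 8, 7, 17, 11, 30, 9, 25]
  28 vs smaller child 7 at index 3, swap → [6, 7, 8, 28, 17, 11, 30, 9, 25]
  28 vs smaller child 9 at index 7, swap → [6, 7, 8, 9, 17, 11, 30, 28, 25]
extract-min #3 returns 6:
  remove root 6; move last element 25 to root → [25, 7, 8, 9, 17, 11, 30, 28]
  25 vs smaller child 7 at index 1, swap → [7, 25, 8, 9, 17, 11, 30, 28]
  25 vs smaller child 9 at index 3, swap → [7, 9, 8, 25, 17, 11, 30, 28]
extract-min #4 returns 7:
  remove root 7; move last element 28 to root → [28, 9, 8, 25, 17, 11, 30]
  28 vs smaller child 8 at index 2, swap → [8, 9, 28, 25, 17, 11, 30]
  28 vs smaller child 11 at index 5, swap → [8, 9, 11, 25, 17, 28, 30]
extract-min #5 returns 8:
  remove root 8; move last element 30 to root → [30, 9, 11, 25, 17, 28]
  30 vs smaller child 9 at index 1, swap → [9, 30, 11, 25, 17, 28]
  30 vs smaller child 17 at index 4, swap → [9, 17, 11, 25, 30, 28]
extract-min #6 returns 9:
  remove root 9; move last element 28 to root → [28, 17, 11, 25, 30]
  28 vs smaller child 11 at index 2, swap → [11, 17, 28, 25, 30]

[11, 17, 28, 25, 30]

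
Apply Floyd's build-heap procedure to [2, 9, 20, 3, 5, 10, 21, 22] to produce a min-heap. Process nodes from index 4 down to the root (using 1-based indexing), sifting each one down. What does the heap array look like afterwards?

sift down from index 4: already satisfies heap property
sift down from index 3:
  20 vs smaller child 10 at index 6, swap → [2, 9, 10, 3, 5, 20, 21, 22]
sift down from index 2:
  9 vs smaller child 3 at index 4, swap → [2, 3, 10, 9, 5, 20, 21, 22]
sift down from index 1: already satisfies heap property

[2, 3, 10, 9, 5, 20, 21, 22]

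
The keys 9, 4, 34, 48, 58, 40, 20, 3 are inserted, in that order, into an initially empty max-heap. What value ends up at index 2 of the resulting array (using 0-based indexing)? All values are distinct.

40

Insert 9:
  append 9 at index 0 → [9] (no swap needed)
Insert 4:
  append 4 at index 1 → [9, 4] (no swap needed)
Insert 34:
  append 34 at index 2 → [9, 4, 34]
  34 > parent 9 at index 0, swap → [34, 4, 9]
Insert 48:
  append 48 at index 3 → [34, 4, 9, 48]
  48 > parent 4 at index 1, swap → [34, 48, 9, 4]
  48 > parent 34 at index 0, swap → [48, 34, 9, 4]
Insert 58:
  append 58 at index 4 → [48, 34, 9, 4, 58]
  58 > parent 34 at index 1, swap → [48, 58, 9, 4, 34]
  58 > parent 48 at index 0, swap → [58, 48, 9, 4, 34]
Insert 40:
  append 40 at index 5 → [58, 48, 9, 4, 34, 40]
  40 > parent 9 at index 2, swap → [58, 48, 40, 4, 34, 9]
Insert 20:
  append 20 at index 6 → [58, 48, 40, 4, 34, 9, 20] (no swap needed)
Insert 3:
  append 3 at index 7 → [58, 48, 40, 4, 34, 9, 20, 3] (no swap needed)
resulting array: [58, 48, 40, 4, 34, 9, 20, 3]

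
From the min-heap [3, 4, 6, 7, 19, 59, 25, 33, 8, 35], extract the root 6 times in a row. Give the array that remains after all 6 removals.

[25, 33, 35, 59]

extract-min #1 returns 3:
  remove root 3; move last element 35 to root → [35, 4, 6, 7, 19, 59, 25, 33, 8]
  35 vs smaller child 4 at index 1, swap → [4, 35, 6, 7, 19, 59, 25, 33, 8]
  35 vs smaller child 7 at index 3, swap → [4, 7, 6, 35, 19, 59, 25, 33, 8]
  35 vs smaller child 8 at index 8, swap → [4, 7, 6, 8, 19, 59, 25, 33, 35]
extract-min #2 returns 4:
  remove root 4; move last element 35 to root → [35, 7, 6, 8, 19, 59, 25, 33]
  35 vs smaller child 6 at index 2, swap → [6, 7, 35, 8, 19, 59, 25, 33]
  35 vs smaller child 25 at index 6, swap → [6, 7, 25, 8, 19, 59, 35, 33]
extract-min #3 returns 6:
  remove root 6; move last element 33 to root → [33, 7, 25, 8, 19, 59, 35]
  33 vs smaller child 7 at index 1, swap → [7, 33, 25, 8, 19, 59, 35]
  33 vs smaller child 8 at index 3, swap → [7, 8, 25, 33, 19, 59, 35]
extract-min #4 returns 7:
  remove root 7; move last element 35 to root → [35, 8, 25, 33, 19, 59]
  35 vs smaller child 8 at index 1, swap → [8, 35, 25, 33, 19, 59]
  35 vs smaller child 19 at index 4, swap → [8, 19, 25, 33, 35, 59]
extract-min #5 returns 8:
  remove root 8; move last element 59 to root → [59, 19, 25, 33, 35]
  59 vs smaller child 19 at index 1, swap → [19, 59, 25, 33, 35]
  59 vs smaller child 33 at index 3, swap → [19, 33, 25, 59, 35]
extract-min #6 returns 19:
  remove root 19; move last element 35 to root → [35, 33, 25, 59]
  35 vs smaller child 25 at index 2, swap → [25, 33, 35, 59]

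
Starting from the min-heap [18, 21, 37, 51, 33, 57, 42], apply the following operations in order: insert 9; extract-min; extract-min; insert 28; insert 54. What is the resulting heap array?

[21, 33, 28, 51, 42, 57, 37, 54]

insert 9:
  append 9 at index 7 → [18, 21, 37, 51, 33, 57, 42, 9]
  9 < parent 51 at index 3, swap → [18, 21, 37, 9, 33, 57, 42, 51]
  9 < parent 21 at index 1, swap → [18, 9, 37, 21, 33, 57, 42, 51]
  9 < parent 18 at index 0, swap → [9, 18, 37, 21, 33, 57, 42, 51]
extract-min → returns 9:
  remove root 9; move last element 51 to root → [51, 18, 37, 21, 33, 57, 42]
  51 vs smaller child 18 at index 1, swap → [18, 51, 37, 21, 33, 57, 42]
  51 vs smaller child 21 at index 3, swap → [18, 21, 37, 51, 33, 57, 42]
extract-min → returns 18:
  remove root 18; move last element 42 to root → [42, 21, 37, 51, 33, 57]
  42 vs smaller child 21 at index 1, swap → [21, 42, 37, 51, 33, 57]
  42 vs smaller child 33 at index 4, swap → [21, 33, 37, 51, 42, 57]
insert 28:
  append 28 at index 6 → [21, 33, 37, 51, 42, 57, 28]
  28 < parent 37 at index 2, swap → [21, 33, 28, 51, 42, 57, 37]
insert 54:
  append 54 at index 7 → [21, 33, 28, 51, 42, 57, 37, 54] (no swap needed)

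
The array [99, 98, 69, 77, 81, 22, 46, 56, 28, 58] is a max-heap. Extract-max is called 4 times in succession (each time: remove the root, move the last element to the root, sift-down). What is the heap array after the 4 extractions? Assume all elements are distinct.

[69, 58, 46, 56, 28, 22]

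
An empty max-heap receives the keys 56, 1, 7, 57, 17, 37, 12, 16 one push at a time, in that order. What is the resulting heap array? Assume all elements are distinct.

[57, 56, 37, 16, 17, 7, 12, 1]

Insert 56:
  append 56 at index 0 → [56] (no swap needed)
Insert 1:
  append 1 at index 1 → [56, 1] (no swap needed)
Insert 7:
  append 7 at index 2 → [56, 1, 7] (no swap needed)
Insert 57:
  append 57 at index 3 → [56, 1, 7, 57]
  57 > parent 1 at index 1, swap → [56, 57, 7, 1]
  57 > parent 56 at index 0, swap → [57, 56, 7, 1]
Insert 17:
  append 17 at index 4 → [57, 56, 7, 1, 17] (no swap needed)
Insert 37:
  append 37 at index 5 → [57, 56, 7, 1, 17, 37]
  37 > parent 7 at index 2, swap → [57, 56, 37, 1, 17, 7]
Insert 12:
  append 12 at index 6 → [57, 56, 37, 1, 17, 7, 12] (no swap needed)
Insert 16:
  append 16 at index 7 → [57, 56, 37, 1, 17, 7, 12, 16]
  16 > parent 1 at index 3, swap → [57, 56, 37, 16, 17, 7, 12, 1]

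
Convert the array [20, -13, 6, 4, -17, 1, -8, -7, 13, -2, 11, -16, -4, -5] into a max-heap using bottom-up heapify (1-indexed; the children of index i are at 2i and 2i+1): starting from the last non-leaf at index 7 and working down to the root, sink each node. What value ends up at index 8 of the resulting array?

sift down from index 7:
  -8 vs only child -5 at index 14, swap → [20, -13, 6, 4, -17, 1, -5, -7, 13, -2, 11, -16, -4, -8]
sift down from index 6: already satisfies heap property
sift down from index 5:
  -17 vs larger child 11 at index 11, swap → [20, -13, 6, 4, 11, 1, -5, -7, 13, -2, -17, -16, -4, -8]
sift down from index 4:
  4 vs larger child 13 at index 9, swap → [20, -13, 6, 13, 11, 1, -5, -7, 4, -2, -17, -16, -4, -8]
sift down from index 3: already satisfies heap property
sift down from index 2:
  -13 vs larger child 13 at index 4, swap → [20, 13, 6, -13, 11, 1, -5, -7, 4, -2, -17, -16, -4, -8]
  -13 vs larger child 4 at index 9, swap → [20, 13, 6, 4, 11, 1, -5, -7, -13, -2, -17, -16, -4, -8]
sift down from index 1: already satisfies heap property
resulting array: [20, 13, 6, 4, 11, 1, -5, -7, -13, -2, -17, -16, -4, -8]

-7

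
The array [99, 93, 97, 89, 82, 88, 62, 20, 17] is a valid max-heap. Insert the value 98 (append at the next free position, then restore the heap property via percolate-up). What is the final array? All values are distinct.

[99, 98, 97, 89, 93, 88, 62, 20, 17, 82]

append 98 at index 9 → [99, 93, 97, 89, 82, 88, 62, 20, 17, 98]
98 > parent 82 at index 4, swap → [99, 93, 97, 89, 98, 88, 62, 20, 17, 82]
98 > parent 93 at index 1, swap → [99, 98, 97, 89, 93, 88, 62, 20, 17, 82]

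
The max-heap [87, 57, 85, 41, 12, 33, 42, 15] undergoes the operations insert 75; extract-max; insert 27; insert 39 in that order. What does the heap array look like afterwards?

[85, 75, 42, 57, 39, 33, 41, 15, 27, 12]

insert 75:
  append 75 at index 8 → [87, 57, 85, 41, 12, 33, 42, 15, 75]
  75 > parent 41 at index 3, swap → [87, 57, 85, 75, 12, 33, 42, 15, 41]
  75 > parent 57 at index 1, swap → [87, 75, 85, 57, 12, 33, 42, 15, 41]
extract-max → returns 87:
  remove root 87; move last element 41 to root → [41, 75, 85, 57, 12, 33, 42, 15]
  41 vs larger child 85 at index 2, swap → [85, 75, 41, 57, 12, 33, 42, 15]
  41 vs larger child 42 at index 6, swap → [85, 75, 42, 57, 12, 33, 41, 15]
insert 27:
  append 27 at index 8 → [85, 75, 42, 57, 12, 33, 41, 15, 27] (no swap needed)
insert 39:
  append 39 at index 9 → [85, 75, 42, 57, 12, 33, 41, 15, 27, 39]
  39 > parent 12 at index 4, swap → [85, 75, 42, 57, 39, 33, 41, 15, 27, 12]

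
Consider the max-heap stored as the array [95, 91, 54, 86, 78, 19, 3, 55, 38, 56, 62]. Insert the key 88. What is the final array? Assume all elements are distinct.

[95, 91, 88, 86, 78, 54, 3, 55, 38, 56, 62, 19]

append 88 at index 11 → [95, 91, 54, 86, 78, 19, 3, 55, 38, 56, 62, 88]
88 > parent 19 at index 5, swap → [95, 91, 54, 86, 78, 88, 3, 55, 38, 56, 62, 19]
88 > parent 54 at index 2, swap → [95, 91, 88, 86, 78, 54, 3, 55, 38, 56, 62, 19]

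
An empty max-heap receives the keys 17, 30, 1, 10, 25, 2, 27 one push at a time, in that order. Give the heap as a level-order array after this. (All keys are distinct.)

[30, 25, 27, 10, 17, 1, 2]

Insert 17:
  append 17 at index 0 → [17] (no swap needed)
Insert 30:
  append 30 at index 1 → [17, 30]
  30 > parent 17 at index 0, swap → [30, 17]
Insert 1:
  append 1 at index 2 → [30, 17, 1] (no swap needed)
Insert 10:
  append 10 at index 3 → [30, 17, 1, 10] (no swap needed)
Insert 25:
  append 25 at index 4 → [30, 17, 1, 10, 25]
  25 > parent 17 at index 1, swap → [30, 25, 1, 10, 17]
Insert 2:
  append 2 at index 5 → [30, 25, 1, 10, 17, 2]
  2 > parent 1 at index 2, swap → [30, 25, 2, 10, 17, 1]
Insert 27:
  append 27 at index 6 → [30, 25, 2, 10, 17, 1, 27]
  27 > parent 2 at index 2, swap → [30, 25, 27, 10, 17, 1, 2]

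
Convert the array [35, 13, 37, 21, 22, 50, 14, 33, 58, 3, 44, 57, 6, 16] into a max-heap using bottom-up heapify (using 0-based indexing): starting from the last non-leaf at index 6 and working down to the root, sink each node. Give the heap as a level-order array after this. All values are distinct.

sift down from index 6:
  14 vs only child 16 at index 13, swap → [35, 13, 37, 21, 22, 50, 16, 33, 58, 3, 44, 57, 6, 14]
sift down from index 5:
  50 vs larger child 57 at index 11, swap → [35, 13, 37, 21, 22, 57, 16, 33, 58, 3, 44, 50, 6, 14]
sift down from index 4:
  22 vs larger child 44 at index 10, swap → [35, 13, 37, 21, 44, 57, 16, 33, 58, 3, 22, 50, 6, 14]
sift down from index 3:
  21 vs larger child 58 at index 8, swap → [35, 13, 37, 58, 44, 57, 16, 33, 21, 3, 22, 50, 6, 14]
sift down from index 2:
  37 vs larger child 57 at index 5, swap → [35, 13, 57, 58, 44, 37, 16, 33, 21, 3, 22, 50, 6, 14]
  37 vs larger child 50 at index 11, swap → [35, 13, 57, 58, 44, 50, 16, 33, 21, 3, 22, 37, 6, 14]
sift down from index 1:
  13 vs larger child 58 at index 3, swap → [35, 58, 57, 13, 44, 50, 16, 33, 21, 3, 22, 37, 6, 14]
  13 vs larger child 33 at index 7, swap → [35, 58, 57, 33, 44, 50, 16, 13, 21, 3, 22, 37, 6, 14]
sift down from index 0:
  35 vs larger child 58 at index 1, swap → [58, 35, 57, 33, 44, 50, 16, 13, 21, 3, 22, 37, 6, 14]
  35 vs larger child 44 at index 4, swap → [58, 44, 57, 33, 35, 50, 16, 13, 21, 3, 22, 37, 6, 14]

[58, 44, 57, 33, 35, 50, 16, 13, 21, 3, 22, 37, 6, 14]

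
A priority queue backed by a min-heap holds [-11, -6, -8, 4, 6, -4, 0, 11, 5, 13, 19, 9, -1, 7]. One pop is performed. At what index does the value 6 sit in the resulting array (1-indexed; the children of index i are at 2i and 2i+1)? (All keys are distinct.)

remove root -11; move last element 7 to root → [7, -6, -8, 4, 6, -4, 0, 11, 5, 13, 19, 9, -1]
7 vs smaller child -8 at index 3, swap → [-8, -6, 7, 4, 6, -4, 0, 11, 5, 13, 19, 9, -1]
7 vs smaller child -4 at index 6, swap → [-8, -6, -4, 4, 6, 7, 0, 11, 5, 13, 19, 9, -1]
7 vs smaller child -1 at index 13, swap → [-8, -6, -4, 4, 6, -1, 0, 11, 5, 13, 19, 9, 7]
resulting array: [-8, -6, -4, 4, 6, -1, 0, 11, 5, 13, 19, 9, 7]

5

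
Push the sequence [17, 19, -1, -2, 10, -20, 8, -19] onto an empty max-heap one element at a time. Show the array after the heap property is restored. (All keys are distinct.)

Insert 17:
  append 17 at index 0 → [17] (no swap needed)
Insert 19:
  append 19 at index 1 → [17, 19]
  19 > parent 17 at index 0, swap → [19, 17]
Insert -1:
  append -1 at index 2 → [19, 17, -1] (no swap needed)
Insert -2:
  append -2 at index 3 → [19, 17, -1, -2] (no swap needed)
Insert 10:
  append 10 at index 4 → [19, 17, -1, -2, 10] (no swap needed)
Insert -20:
  append -20 at index 5 → [19, 17, -1, -2, 10, -20] (no swap needed)
Insert 8:
  append 8 at index 6 → [19, 17, -1, -2, 10, -20, 8]
  8 > parent -1 at index 2, swap → [19, 17, 8, -2, 10, -20, -1]
Insert -19:
  append -19 at index 7 → [19, 17, 8, -2, 10, -20, -1, -19] (no swap needed)

[19, 17, 8, -2, 10, -20, -1, -19]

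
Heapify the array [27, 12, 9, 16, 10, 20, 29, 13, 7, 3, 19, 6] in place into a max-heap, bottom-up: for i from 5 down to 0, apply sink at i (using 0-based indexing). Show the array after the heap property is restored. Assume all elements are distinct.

sift down from index 5: already satisfies heap property
sift down from index 4:
  10 vs larger child 19 at index 10, swap → [27, 12, 9, 16, 19, 20, 29, 13, 7, 3, 10, 6]
sift down from index 3: already satisfies heap property
sift down from index 2:
  9 vs larger child 29 at index 6, swap → [27, 12, 29, 16, 19, 20, 9, 13, 7, 3, 10, 6]
sift down from index 1:
  12 vs larger child 19 at index 4, swap → [27, 19, 29, 16, 12, 20, 9, 13, 7, 3, 10, 6]
sift down from index 0:
  27 vs larger child 29 at index 2, swap → [29, 19, 27, 16, 12, 20, 9, 13, 7, 3, 10, 6]

[29, 19, 27, 16, 12, 20, 9, 13, 7, 3, 10, 6]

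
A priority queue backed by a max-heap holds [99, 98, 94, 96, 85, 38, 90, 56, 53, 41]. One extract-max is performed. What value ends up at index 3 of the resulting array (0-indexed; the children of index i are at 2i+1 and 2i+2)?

56

remove root 99; move last element 41 to root → [41, 98, 94, 96, 85, 38, 90, 56, 53]
41 vs larger child 98 at index 1, swap → [98, 41, 94, 96, 85, 38, 90, 56, 53]
41 vs larger child 96 at index 3, swap → [98, 96, 94, 41, 85, 38, 90, 56, 53]
41 vs larger child 56 at index 7, swap → [98, 96, 94, 56, 85, 38, 90, 41, 53]
resulting array: [98, 96, 94, 56, 85, 38, 90, 41, 53]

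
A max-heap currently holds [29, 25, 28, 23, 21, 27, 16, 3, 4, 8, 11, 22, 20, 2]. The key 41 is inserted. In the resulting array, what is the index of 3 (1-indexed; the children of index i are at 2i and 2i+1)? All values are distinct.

append 41 at index 15 → [29, 25, 28, 23, 21, 27, 16, 3, 4, 8, 11, 22, 20, 2, 41]
41 > parent 16 at index 7, swap → [29, 25, 28, 23, 21, 27, 41, 3, 4, 8, 11, 22, 20, 2, 16]
41 > parent 28 at index 3, swap → [29, 25, 41, 23, 21, 27, 28, 3, 4, 8, 11, 22, 20, 2, 16]
41 > parent 29 at index 1, swap → [41, 25, 29, 23, 21, 27, 28, 3, 4, 8, 11, 22, 20, 2, 16]
resulting array: [41, 25, 29, 23, 21, 27, 28, 3, 4, 8, 11, 22, 20, 2, 16]

8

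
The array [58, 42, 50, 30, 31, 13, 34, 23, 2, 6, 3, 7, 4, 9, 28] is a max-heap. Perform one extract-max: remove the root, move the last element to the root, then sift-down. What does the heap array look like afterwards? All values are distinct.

[50, 42, 34, 30, 31, 13, 28, 23, 2, 6, 3, 7, 4, 9]

remove root 58; move last element 28 to root → [28, 42, 50, 30, 31, 13, 34, 23, 2, 6, 3, 7, 4, 9]
28 vs larger child 50 at index 2, swap → [50, 42, 28, 30, 31, 13, 34, 23, 2, 6, 3, 7, 4, 9]
28 vs larger child 34 at index 6, swap → [50, 42, 34, 30, 31, 13, 28, 23, 2, 6, 3, 7, 4, 9]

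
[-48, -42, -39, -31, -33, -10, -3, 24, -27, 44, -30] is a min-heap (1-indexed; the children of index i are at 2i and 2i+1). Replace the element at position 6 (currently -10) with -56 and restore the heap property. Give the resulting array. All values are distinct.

[-56, -42, -48, -31, -33, -39, -3, 24, -27, 44, -30]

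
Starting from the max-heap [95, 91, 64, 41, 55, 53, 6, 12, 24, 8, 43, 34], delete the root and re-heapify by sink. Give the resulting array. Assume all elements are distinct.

[91, 55, 64, 41, 43, 53, 6, 12, 24, 8, 34]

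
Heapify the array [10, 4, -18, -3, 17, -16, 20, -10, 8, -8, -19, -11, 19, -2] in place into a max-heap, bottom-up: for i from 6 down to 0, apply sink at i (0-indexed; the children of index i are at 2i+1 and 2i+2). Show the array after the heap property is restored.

[20, 17, 19, 8, 4, 10, -2, -10, -3, -8, -19, -11, -16, -18]

sift down from index 6: already satisfies heap property
sift down from index 5:
  -16 vs larger child 19 at index 12, swap → [10, 4, -18, -3, 17, 19, 20, -10, 8, -8, -19, -11, -16, -2]
sift down from index 4: already satisfies heap property
sift down from index 3:
  -3 vs larger child 8 at index 8, swap → [10, 4, -18, 8, 17, 19, 20, -10, -3, -8, -19, -11, -16, -2]
sift down from index 2:
  -18 vs larger child 20 at index 6, swap → [10, 4, 20, 8, 17, 19, -18, -10, -3, -8, -19, -11, -16, -2]
  -18 vs only child -2 at index 13, swap → [10, 4, 20, 8, 17, 19, -2, -10, -3, -8, -19, -11, -16, -18]
sift down from index 1:
  4 vs larger child 17 at index 4, swap → [10, 17, 20, 8, 4, 19, -2, -10, -3, -8, -19, -11, -16, -18]
sift down from index 0:
  10 vs larger child 20 at index 2, swap → [20, 17, 10, 8, 4, 19, -2, -10, -3, -8, -19, -11, -16, -18]
  10 vs larger child 19 at index 5, swap → [20, 17, 19, 8, 4, 10, -2, -10, -3, -8, -19, -11, -16, -18]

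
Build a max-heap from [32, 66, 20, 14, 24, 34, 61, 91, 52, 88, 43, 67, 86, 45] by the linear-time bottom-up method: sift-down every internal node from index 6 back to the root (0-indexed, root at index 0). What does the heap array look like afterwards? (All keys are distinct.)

[91, 88, 86, 66, 43, 67, 61, 14, 52, 24, 32, 20, 34, 45]

sift down from index 6: already satisfies heap property
sift down from index 5:
  34 vs larger child 86 at index 12, swap → [32, 66, 20, 14, 24, 86, 61, 91, 52, 88, 43, 67, 34, 45]
sift down from index 4:
  24 vs larger child 88 at index 9, swap → [32, 66, 20, 14, 88, 86, 61, 91, 52, 24, 43, 67, 34, 45]
sift down from index 3:
  14 vs larger child 91 at index 7, swap → [32, 66, 20, 91, 88, 86, 61, 14, 52, 24, 43, 67, 34, 45]
sift down from index 2:
  20 vs larger child 86 at index 5, swap → [32, 66, 86, 91, 88, 20, 61, 14, 52, 24, 43, 67, 34, 45]
  20 vs larger child 67 at index 11, swap → [32, 66, 86, 91, 88, 67, 61, 14, 52, 24, 43, 20, 34, 45]
sift down from index 1:
  66 vs larger child 91 at index 3, swap → [32, 91, 86, 66, 88, 67, 61, 14, 52, 24, 43, 20, 34, 45]
sift down from index 0:
  32 vs larger child 91 at index 1, swap → [91, 32, 86, 66, 88, 67, 61, 14, 52, 24, 43, 20, 34, 45]
  32 vs larger child 88 at index 4, swap → [91, 88, 86, 66, 32, 67, 61, 14, 52, 24, 43, 20, 34, 45]
  32 vs larger child 43 at index 10, swap → [91, 88, 86, 66, 43, 67, 61, 14, 52, 24, 32, 20, 34, 45]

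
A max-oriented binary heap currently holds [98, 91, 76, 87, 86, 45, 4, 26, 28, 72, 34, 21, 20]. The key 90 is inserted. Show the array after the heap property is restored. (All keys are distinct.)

[98, 91, 90, 87, 86, 45, 76, 26, 28, 72, 34, 21, 20, 4]

append 90 at index 13 → [98, 91, 76, 87, 86, 45, 4, 26, 28, 72, 34, 21, 20, 90]
90 > parent 4 at index 6, swap → [98, 91, 76, 87, 86, 45, 90, 26, 28, 72, 34, 21, 20, 4]
90 > parent 76 at index 2, swap → [98, 91, 90, 87, 86, 45, 76, 26, 28, 72, 34, 21, 20, 4]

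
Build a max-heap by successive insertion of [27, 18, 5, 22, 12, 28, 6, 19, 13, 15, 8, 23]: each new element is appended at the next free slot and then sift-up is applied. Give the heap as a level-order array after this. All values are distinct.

Insert 27:
  append 27 at index 0 → [27] (no swap needed)
Insert 18:
  append 18 at index 1 → [27, 18] (no swap needed)
Insert 5:
  append 5 at index 2 → [27, 18, 5] (no swap needed)
Insert 22:
  append 22 at index 3 → [27, 18, 5, 22]
  22 > parent 18 at index 1, swap → [27, 22, 5, 18]
Insert 12:
  append 12 at index 4 → [27, 22, 5, 18, 12] (no swap needed)
Insert 28:
  append 28 at index 5 → [27, 22, 5, 18, 12, 28]
  28 > parent 5 at index 2, swap → [27, 22, 28, 18, 12, 5]
  28 > parent 27 at index 0, swap → [28, 22, 27, 18, 12, 5]
Insert 6:
  append 6 at index 6 → [28, 22, 27, 18, 12, 5, 6] (no swap needed)
Insert 19:
  append 19 at index 7 → [28, 22, 27, 18, 12, 5, 6, 19]
  19 > parent 18 at index 3, swap → [28, 22, 27, 19, 12, 5, 6, 18]
Insert 13:
  append 13 at index 8 → [28, 22, 27, 19, 12, 5, 6, 18, 13] (no swap needed)
Insert 15:
  append 15 at index 9 → [28, 22, 27, 19, 12, 5, 6, 18, 13, 15]
  15 > parent 12 at index 4, swap → [28, 22, 27, 19, 15, 5, 6, 18, 13, 12]
Insert 8:
  append 8 at index 10 → [28, 22, 27, 19, 15, 5, 6, 18, 13, 12, 8] (no swap needed)
Insert 23:
  append 23 at index 11 → [28, 22, 27, 19, 15, 5, 6, 18, 13, 12, 8, 23]
  23 > parent 5 at index 5, swap → [28, 22, 27, 19, 15, 23, 6, 18, 13, 12, 8, 5]

[28, 22, 27, 19, 15, 23, 6, 18, 13, 12, 8, 5]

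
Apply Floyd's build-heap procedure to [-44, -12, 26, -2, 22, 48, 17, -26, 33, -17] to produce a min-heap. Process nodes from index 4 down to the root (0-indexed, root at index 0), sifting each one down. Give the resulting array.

[-44, -26, 17, -12, -17, 48, 26, -2, 33, 22]

sift down from index 4:
  22 vs only child -17 at index 9, swap → [-44, -12, 26, -2, -17, 48, 17, -26, 33, 22]
sift down from index 3:
  -2 vs smaller child -26 at index 7, swap → [-44, -12, 26, -26, -17, 48, 17, -2, 33, 22]
sift down from index 2:
  26 vs smaller child 17 at index 6, swap → [-44, -12, 17, -26, -17, 48, 26, -2, 33, 22]
sift down from index 1:
  -12 vs smaller child -26 at index 3, swap → [-44, -26, 17, -12, -17, 48, 26, -2, 33, 22]
sift down from index 0: already satisfies heap property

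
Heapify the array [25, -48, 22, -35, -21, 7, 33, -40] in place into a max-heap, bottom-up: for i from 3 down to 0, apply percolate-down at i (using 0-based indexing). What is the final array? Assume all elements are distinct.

[33, -21, 25, -35, -48, 7, 22, -40]

sift down from index 3: already satisfies heap property
sift down from index 2:
  22 vs larger child 33 at index 6, swap → [25, -48, 33, -35, -21, 7, 22, -40]
sift down from index 1:
  -48 vs larger child -21 at index 4, swap → [25, -21, 33, -35, -48, 7, 22, -40]
sift down from index 0:
  25 vs larger child 33 at index 2, swap → [33, -21, 25, -35, -48, 7, 22, -40]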